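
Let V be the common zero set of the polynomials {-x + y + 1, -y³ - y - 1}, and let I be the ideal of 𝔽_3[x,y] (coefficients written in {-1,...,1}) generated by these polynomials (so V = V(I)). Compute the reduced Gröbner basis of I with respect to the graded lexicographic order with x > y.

f_1 = -x + y + 1, LT = x.
f_2 = -y³ - y - 1, LT = y³.

The S-polynomials (S(f_1,f_2)) all reduce to 0 modulo the current basis, so we have a Gröbner basis.

G = {y³ + y + 1, x - y - 1}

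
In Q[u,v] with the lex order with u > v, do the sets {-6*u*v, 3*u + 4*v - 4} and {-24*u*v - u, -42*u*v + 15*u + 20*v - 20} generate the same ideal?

Equality of ideals is decidable: compute both reduced Gröbner bases (unique for the ordering) and check whether they agree.
Buchberger on the first generating set:
f_1 = -6*u*v, LT = u*v.
f_2 = 3*u + 4*v - 4, LT = u.

S(f_1,f_2): lcm = u*v. S = -4/3*v**2 + 4/3*v.
  reduce S modulo (f_1, f_2):
  remainder -4/3*v**2 + 4/3*v ≠ 0; add g_3 = -4/3*v**2 + 4/3*v to the basis.

The other S-polynomials (S(f_1,g_3), S(f_2,g_3)) all reduce to 0 modulo the current basis, so we have a Gröbner basis.
Inter-reduce: drop elements whose leading term is divisible by another's, tail-reduce, and make monic.
Reduced Gröbner basis: {u + 4/3*v - 4/3, v**2 - v}.

Buchberger on the second generating set:
h_1 = -24*u*v - u, LT = u*v.
h_2 = -42*u*v + 15*u + 20*v - 20, LT = u*v.

S(h_1,h_2): lcm = u*v. S = 67/168*u + 10/21*v - 10/21.
  reduce S modulo (h_1, h_2):
  remainder 67/168*u + 10/21*v - 10/21 ≠ 0; add k_3 = 67/168*u + 10/21*v - 10/21 to the basis.

S(h_1,k_3): lcm = u*v. S = 1/24*u - 80/67*v**2 + 80/67*v.
  reduce S modulo (h_1, h_2, k_3):
  remainder -80/67*v**2 + 230/201*v + 10/201 ≠ 0; add k_4 = -80/67*v**2 + 230/201*v + 10/201 to the basis.

The other S-polynomials (S(h_2,k_3), S(h_1,k_4), S(h_2,k_4), S(k_3,k_4)) all reduce to 0 modulo the current basis, so we have a Gröbner basis.
Inter-reduce: drop elements whose leading term is divisible by another's, tail-reduce, and make monic.
Reduced Gröbner basis: {u + 80/67*v - 80/67, v**2 - 23/24*v - 1/24}.

The bases are distinct; the ideals are different.
The same test decides containment: I ⊆ J iff every generator of I reduces to 0 modulo a Gröbner basis of J.

No, the ideals differ.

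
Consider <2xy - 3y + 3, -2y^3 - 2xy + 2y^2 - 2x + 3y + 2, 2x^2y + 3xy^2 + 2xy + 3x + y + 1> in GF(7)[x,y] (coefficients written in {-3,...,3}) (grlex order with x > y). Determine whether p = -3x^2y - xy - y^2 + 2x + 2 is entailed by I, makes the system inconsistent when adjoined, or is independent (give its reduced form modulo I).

Adjoining -3x^2y - xy - y^2 + 2x + 2 makes the ideal the whole ring: the system is inconsistent.

First compute the reduced Gröbner basis of I by Buchberger's algorithm.
f_1 = 2xy - 3y + 3, LT = xy.
f_2 = -2y^3 - 2xy + 2y^2 - 2x + 3y + 2, LT = y^3.
f_3 = 2x^2y + 3xy^2 + 2xy + 3x + y + 1, LT = x^2y.

S(f_1,f_2): lcm = xy^3. S = -x^2y + xy^2 + 2y^3 - x^2 - 2xy - 2y^2 + x.
  reduce S modulo (f_1, f_2, f_3):
  remainder -x^2 - 2y^2 - 3x + 2y - 2 ≠ 0; add h_4 = -x^2 - 2y^2 - 3x + 2y - 2 to the basis.

S(f_1,f_3): lcm = x^2y. S = 2xy^2 + xy + 3y + 3.
  reduce S modulo (f_1, f_2, f_3, h_4):
  remainder 3y^2 - 2y - 2 ≠ 0; add h_5 = 3y^2 - 2y - 2 to the basis.

S(f_2,f_3): lcm = x^2y^3. S = 2xy^4 + x^3y - x^2y^2 - xy^3 + x^3 + 2x^2y + 2xy^2 + 3y^3 - x^2 + 3y^2.
  reduce S modulo (f_1, f_2, f_3, h_4, h_5):
  remainder -x - 3 ≠ 0; add h_6 = -x - 3 to the basis.

S(f_1,h_5): lcm = xy^2. S = 3xy + 2y^2 + 3x - 2y.
  reduce S modulo (f_1, f_2, f_3, h_4, h_5, h_6):
  remainder -2y + 3 ≠ 0; add h_7 = -2y + 3 to the basis.

The other S-polynomials (S(f_1,h_4), S(f_2,h_4), S(f_3,h_4), S(f_2,h_5), S(f_3,h_5), S(h_4,h_5), S(f_1,h_6), S(f_2,h_6), S(f_3,h_6), S(h_4,h_6), S(h_5,h_6), S(f_1,h_7), S(f_2,h_7), S(f_3,h_7), S(h_4,h_7), S(h_5,h_7), S(h_6,h_7)) all reduce to 0 modulo the current basis, so we have a Gröbner basis.
Inter-reduce: drop elements whose leading term is divisible by another's, tail-reduce, and make monic.
Reduced Gröbner basis: {x + 3, y + 2}.
Label its elements g_1 = x + 3, g_2 = y + 2.

Reduce p = -3x^2y - xy - y^2 + 2x + 2 modulo G:
  leading term x^2y: subtract (-3xy)·g_1 from -3x^2y - xy - y^2 + 2x + 2 → xy - y^2 + 2x + 2
  leading term xy: subtract (y)·g_1 from xy - y^2 + 2x + 2 → -y^2 + 2x - 3y + 2
  leading term y^2: subtract (-y)·g_2 from -y^2 + 2x - 3y + 2 → 2x - y + 2
  leading term x: subtract (2)·g_1 from 2x - y + 2 → -y + 3
  leading term y: subtract (-1)·g_2 from -y + 3 → -2
  leading term 1: no divisor's leading term divides it; move -2 to the remainder.
  normal form = -2.
The normal form is nonzero, so p ∉ I. Since p minus its normal form lies in I, I + (p) = I + (r) where r = -2; decide whether this ideal is the whole ring.
Here r = -2 is a nonzero constant, hence a unit: 1 ∈ I + (p), the Gröbner basis of I + (p) is {1}, and the enlarged system has no common solution — adjoining p is inconsistent.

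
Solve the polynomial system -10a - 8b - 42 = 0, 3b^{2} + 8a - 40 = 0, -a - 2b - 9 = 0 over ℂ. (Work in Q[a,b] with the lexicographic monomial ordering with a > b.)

{(-1, -4)}

Compute a lex Gröbner basis by Buchberger's algorithm.
f_1 = -10a - 8b - 42, LT = a.
f_2 = 8a + 3b^{2} - 40, LT = a.
f_3 = -a - 2b - 9, LT = a.

S(f_1,f_2): lcm = a. S = -\tfrac{3}{8}b^{2} + \tfrac{4}{5}b + \tfrac{46}{5}.
  leading term b^{2}: no divisor's leading term divides it; move -\tfrac{3}{8}b^{2} to the remainder.
  leading term b: no divisor's leading term divides it; move \tfrac{4}{5}b to the remainder.
  leading term 1: no divisor's leading term divides it; move \tfrac{46}{5} to the remainder.
  remainder -\tfrac{3}{8}b^{2} + \tfrac{4}{5}b + \tfrac{46}{5} ≠ 0; add h_4 = -\tfrac{3}{8}b^{2} + \tfrac{4}{5}b + \tfrac{46}{5} to the basis.

S(f_1,f_3): lcm = a. S = -\tfrac{6}{5}b - \tfrac{24}{5}.
  leading term b: no divisor's leading term divides it; move -\tfrac{6}{5}b to the remainder.
  leading term 1: no divisor's leading term divides it; move -\tfrac{24}{5} to the remainder.
  remainder -\tfrac{6}{5}b - \tfrac{24}{5} ≠ 0; add h_5 = -\tfrac{6}{5}b - \tfrac{24}{5} to the basis.

The other S-polynomials (S(f_2,f_3), S(f_1,h_4), S(f_2,h_4), S(f_3,h_4), S(f_1,h_5), S(f_2,h_5), S(f_3,h_5), S(h_4,h_5)) all reduce to 0 modulo the current basis, so we have a Gröbner basis.
Inter-reduce: drop elements whose leading term is divisible by another's, tail-reduce, and make monic.
Reduced Gröbner basis: {a + 1, b + 4}.

Elimination: the polynomial b + 4 lies in the elimination ideal for b, so b ∈ {-4}. For each such b, the remaining basis elements (now univariate) give the rest of the solution.
  b = -4: the earlier basis element becomes a + 1 = 0, giving a = -1 — point (-1, -4).
Each listed point satisfies every original equation (direct substitution).
Zero-dimensionality of the ideal guarantees finitely many solutions over ℂ.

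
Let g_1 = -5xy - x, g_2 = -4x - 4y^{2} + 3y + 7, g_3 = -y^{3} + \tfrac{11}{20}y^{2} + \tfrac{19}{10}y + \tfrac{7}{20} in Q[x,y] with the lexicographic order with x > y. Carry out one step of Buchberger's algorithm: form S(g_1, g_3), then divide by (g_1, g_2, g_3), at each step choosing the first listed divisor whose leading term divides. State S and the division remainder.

lcm(LM(g_1), LM(g_3)) = xy^{3}.
S = (lcm/LT(g_1))·g_1 − (lcm/LT(g_3))·g_3 = \tfrac{3}{4}xy^{2} + \tfrac{19}{10}xy + \tfrac{7}{20}x.
Reduce S modulo (g_1, g_2, g_3) in that order:
  leading term xy^{2}: subtract (-\tfrac{3}{20}y)·g_1 from \tfrac{3}{4}xy^{2} + \tfrac{19}{10}xy + \tfrac{7}{20}x → \tfrac{7}{4}xy + \tfrac{7}{20}x
  leading term xy: subtract (-\tfrac{7}{20})·g_1 from \tfrac{7}{4}xy + \tfrac{7}{20}x → 0
The remainder is 0, so this S-polynomial contributes no new basis element.

S(g_1, g_3) = \tfrac{3}{4}xy^{2} + \tfrac{19}{10}xy + \tfrac{7}{20}x; remainder on division = 0.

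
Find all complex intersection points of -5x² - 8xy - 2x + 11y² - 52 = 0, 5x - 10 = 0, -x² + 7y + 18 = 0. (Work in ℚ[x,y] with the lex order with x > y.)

Compute a lex Gröbner basis by Buchberger's algorithm.
f_1 = -5x² - 8xy - 2x + 11y² - 52, LT = x².
f_2 = 5x - 10, LT = x.
f_3 = -x² + 7y + 18, LT = x².

S(f_1,f_2): lcm = x². S = 8/5xy + 12/5x - 11/5y² + 52/5.
  leading term xy: subtract (8/25y)·f_2 from 8/5xy + 12/5x - 11/5y² + 52/5 → 12/5x - 11/5y² + 16/5y + 52/5
  leading term x: subtract (12/25)·f_2 from 12/5x - 11/5y² + 16/5y + 52/5 → -11/5y² + 16/5y + 76/5
  leading term y²: no divisor's leading term divides it; move -11/5y² to the remainder.
  leading term y: no divisor's leading term divides it; move 16/5y to the remainder.
  leading term 1: no divisor's leading term divides it; move 76/5 to the remainder.
  remainder -11/5y² + 16/5y + 76/5 ≠ 0; add h_4 = -11/5y² + 16/5y + 76/5 to the basis.

S(f_1,f_3): lcm = x². S = 8/5xy + ⅖x - 11/5y² + 7y + 142/5.
  leading term xy: subtract (8/25y)·f_2 from 8/5xy + ⅖x - 11/5y² + 7y + 142/5 → ⅖x - 11/5y² + 51/5y + 142/5
  leading term x: subtract (2/25)·f_2 from ⅖x - 11/5y² + 51/5y + 142/5 → -11/5y² + 51/5y + 146/5
  leading term y²: subtract (1)·h_4 from -11/5y² + 51/5y + 146/5 → 7y + 14
  leading term y: no divisor's leading term divides it; move 7y to the remainder.
  leading term 1: no divisor's leading term divides it; move 14 to the remainder.
  remainder 7y + 14 ≠ 0; add h_5 = 7y + 14 to the basis.

The other S-polynomials (S(f_2,f_3), S(f_1,h_4), S(f_2,h_4), S(f_3,h_4), S(f_1,h_5), S(f_2,h_5), S(f_3,h_5), S(h_4,h_5)) all reduce to 0 modulo the current basis, so we have a Gröbner basis.
Inter-reduce: drop elements whose leading term is divisible by another's, tail-reduce, and make monic.
Reduced Gröbner basis: {x - 2, y + 2}.

The lex basis is triangular: the last element involves only y. Solving y + 2 = 0 gives y ∈ {-2}; substituting each value into the earlier elements determines the remaining variables.
  y = -2: the earlier basis element becomes x - 2 = 0, giving x = 2 — point (2, -2).
Substituting each solution back into the original system confirms all equations vanish.

{(2, -2)}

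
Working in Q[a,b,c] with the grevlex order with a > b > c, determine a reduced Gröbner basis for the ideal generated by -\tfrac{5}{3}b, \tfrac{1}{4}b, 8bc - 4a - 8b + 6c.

G = {a - \tfrac{3}{2}c, b}

f_1 = -\tfrac{5}{3}b, LT = b.
f_2 = \tfrac{1}{4}b, LT = b.
f_3 = 8bc - 4a - 8b + 6c, LT = bc.

S(f_1,f_3): lcm = bc. S = \tfrac{1}{2}a + b - \tfrac{3}{4}c.
  reduce S modulo (f_1, f_2, f_3):
  remainder \tfrac{1}{2}a - \tfrac{3}{4}c ≠ 0; add g_4 = \tfrac{1}{2}a - \tfrac{3}{4}c to the basis.

The other S-polynomials (S(f_1,f_2), S(f_2,f_3), S(f_1,g_4), S(f_2,g_4), S(f_3,g_4)) all reduce to 0 modulo the current basis, so we have a Gröbner basis.
Inter-reduce: drop elements whose leading term is divisible by another's, tail-reduce, and make monic.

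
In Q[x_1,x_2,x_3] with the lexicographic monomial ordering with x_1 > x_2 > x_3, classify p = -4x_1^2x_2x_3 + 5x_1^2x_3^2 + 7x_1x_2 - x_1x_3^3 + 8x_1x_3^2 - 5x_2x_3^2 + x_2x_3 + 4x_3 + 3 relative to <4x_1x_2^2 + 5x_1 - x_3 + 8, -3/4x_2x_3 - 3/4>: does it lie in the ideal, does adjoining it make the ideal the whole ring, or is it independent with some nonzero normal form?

-4x_1^2x_2x_3 + 5x_1^2x_3^2 + 7x_1x_2 - x_1x_3^3 + 8x_1x_3^2 - 5x_2x_3^2 + x_2x_3 + 4x_3 + 3 is independent of I; its normal form modulo I is 35/4x_1x_3 - 7/4x_3^2 + 23x_3 + 2.

First compute the reduced Gröbner basis of I by Buchberger's algorithm.
f_1 = 4x_1x_2^2 + 5x_1 - x_3 + 8, LT = x_1x_2^2.
f_2 = -3/4x_2x_3 - 3/4, LT = x_2x_3.

S(f_1,f_2): lcm = x_1x_2^2x_3. S = -x_1x_2 + 5/4x_1x_3 - 1/4x_3^2 + 2x_3.
  leading term x_1x_2: no divisor's leading term divides it; move -x_1x_2 to the remainder.
  leading term x_1x_3: no divisor's leading term divides it; move 5/4x_1x_3 to the remainder.
  leading term x_3^2: no divisor's leading term divides it; move -1/4x_3^2 to the remainder.
  leading term x_3: no divisor's leading term divides it; move 2x_3 to the remainder.
  remainder -x_1x_2 + 5/4x_1x_3 - 1/4x_3^2 + 2x_3 ≠ 0; add h_3 = -x_1x_2 + 5/4x_1x_3 - 1/4x_3^2 + 2x_3 to the basis.

S(f_2,h_3): lcm = x_1x_2x_3. S = 5/4x_1x_3^2 + x_1 - 1/4x_3^3 + 2x_3^2.
  leading term x_1x_3^2: no divisor's leading term divides it; move 5/4x_1x_3^2 to the remainder.
  leading term x_1: no divisor's leading term divides it; move x_1 to the remainder.
  leading term x_3^3: no divisor's leading term divides it; move -1/4x_3^3 to the remainder.
  leading term x_3^2: no divisor's leading term divides it; move 2x_3^2 to the remainder.
  remainder 5/4x_1x_3^2 + x_1 - 1/4x_3^3 + 2x_3^2 ≠ 0; add h_4 = 5/4x_1x_3^2 + x_1 - 1/4x_3^3 + 2x_3^2 to the basis.

The other S-polynomials (S(f_1,h_3), S(f_1,h_4), S(f_2,h_4), S(h_3,h_4)) all reduce to 0 modulo the current basis, so we have a Gröbner basis.
Inter-reduce: drop elements whose leading term is divisible by another's, tail-reduce, and make monic.
Reduced Gröbner basis: {x_1x_2 - 5/4x_1x_3 + 1/4x_3^2 - 2x_3, x_1x_3^2 + 4/5x_1 - 1/5x_3^3 + 8/5x_3^2, x_2x_3 + 1}.
Label its elements g_1 = x_1x_2 - 5/4x_1x_3 + 1/4x_3^2 - 2x_3, g_2 = x_1x_3^2 + 4/5x_1 - 1/5x_3^3 + 8/5x_3^2, g_3 = x_2x_3 + 1.

Reduce p = -4x_1^2x_2x_3 + 5x_1^2x_3^2 + 7x_1x_2 - x_1x_3^3 + 8x_1x_3^2 - 5x_2x_3^2 + x_2x_3 + 4x_3 + 3 modulo G:
  leading term x_1^2x_2x_3: subtract (-4x_1x_3)·g_1 from -4x_1^2x_2x_3 + 5x_1^2x_3^2 + 7x_1x_2 - x_1x_3^3 + 8x_1x_3^2 - 5x_2x_3^2 + x_2x_3 + 4x_3 + 3 → 7x_1x_2 - 5x_2x_3^2 + x_2x_3 + 4x_3 + 3
  leading term x_1x_2: subtract (7)·g_1 from 7x_1x_2 - 5x_2x_3^2 + x_2x_3 + 4x_3 + 3 → 35/4x_1x_3 - 5x_2x_3^2 + x_2x_3 - 7/4x_3^2 + 18x_3 + 3
  leading term x_1x_3: no divisor's leading term divides it; move 35/4x_1x_3 to the remainder.
  leading term x_2x_3^2: subtract (-5x_3)·g_3 from -5x_2x_3^2 + x_2x_3 - 7/4x_3^2 + 18x_3 + 3 → x_2x_3 - 7/4x_3^2 + 23x_3 + 3
  leading term x_2x_3: subtract (1)·g_3 from x_2x_3 - 7/4x_3^2 + 23x_3 + 3 → -7/4x_3^2 + 23x_3 + 2
  leading term x_3^2: no divisor's leading term divides it; move -7/4x_3^2 to the remainder.
  leading term x_3: no divisor's leading term divides it; move 23x_3 to the remainder.
  leading term 1: no divisor's leading term divides it; move 2 to the remainder.
  normal form = 35/4x_1x_3 - 7/4x_3^2 + 23x_3 + 2.
The normal form is nonzero, so p ∉ I. Since p minus its normal form lies in I, I + (p) = I + (r) where r = 35/4x_1x_3 - 7/4x_3^2 + 23x_3 + 2; decide whether this ideal is the whole ring.
Run Buchberger on G together with r (pairs among the g_i already reduce to 0 since G is a Gröbner basis):
g_1 = x_1x_2 - 5/4x_1x_3 + 1/4x_3^2 - 2x_3, LT = x_1x_2.
g_2 = x_1x_3^2 + 4/5x_1 - 1/5x_3^3 + 8/5x_3^2, LT = x_1x_3^2.
g_3 = x_2x_3 + 1, LT = x_2x_3.
r = 35/4x_1x_3 - 7/4x_3^2 + 23x_3 + 2, LT = x_1x_3.

S(g_1,r): lcm = x_1x_2x_3. S = -5/4x_1x_3^2 + 1/5x_2x_3^2 - 92/35x_2x_3 - 8/35x_2 + 1/4x_3^3 - 2x_3^2.
  leading term x_1x_3^2: subtract (-5/4)·g_2 from -5/4x_1x_3^2 + 1/5x_2x_3^2 - 92/35x_2x_3 - 8/35x_2 + 1/4x_3^3 - 2x_3^2 → x_1 + 1/5x_2x_3^2 - 92/35x_2x_3 - 8/35x_2
  leading term x_1: no divisor's leading term divides it; move x_1 to the remainder.
  leading term x_2x_3^2: subtract (1/5x_3)·g_3 from 1/5x_2x_3^2 - 92/35x_2x_3 - 8/35x_2 → -92/35x_2x_3 - 8/35x_2 - 1/5x_3
  leading term x_2x_3: subtract (-92/35)·g_3 from -92/35x_2x_3 - 8/35x_2 - 1/5x_3 → -8/35x_2 - 1/5x_3 + 92/35
  leading term x_2: no divisor's leading term divides it; move -8/35x_2 to the remainder.
  leading term x_3: no divisor's leading term divides it; move -1/5x_3 to the remainder.
  leading term 1: no divisor's leading term divides it; move 92/35 to the remainder.
  remainder x_1 - 8/35x_2 - 1/5x_3 + 92/35 ≠ 0; add m_5 = x_1 - 8/35x_2 - 1/5x_3 + 92/35 to the basis.

S(g_2,r): lcm = x_1x_3^2. S = 4/5x_1 - 36/35x_3^2 - 8/35x_3.
  leading term x_1: subtract (4/5)·m_5 from 4/5x_1 - 36/35x_3^2 - 8/35x_3 → 32/175x_2 - 36/35x_3^2 - 12/175x_3 - 368/175
  leading term x_2: no divisor's leading term divides it; move 32/175x_2 to the remainder.
  leading term x_3^2: no divisor's leading term divides it; move -36/35x_3^2 to the remainder.
  leading term x_3: no divisor's leading term divides it; move -12/175x_3 to the remainder.
  leading term 1: no divisor's leading term divides it; move -368/175 to the remainder.
  remainder 32/175x_2 - 36/35x_3^2 - 12/175x_3 - 368/175 ≠ 0; add m_6 = 32/175x_2 - 36/35x_3^2 - 12/175x_3 - 368/175 to the basis.

S(g_1,m_6): lcm = x_1x_2. S = 45/8x_1x_3^2 - 7/8x_1x_3 + 23/2x_1 + 1/4x_3^2 - 2x_3.
  leading term x_1x_3^2: subtract (45/8)·g_2 from 45/8x_1x_3^2 - 7/8x_1x_3 + 23/2x_1 + 1/4x_3^2 - 2x_3 → -7/8x_1x_3 + 7x_1 + 9/8x_3^3 - 35/4x_3^2 - 2x_3
  leading term x_1x_3: subtract (-1/10)·r from -7/8x_1x_3 + 7x_1 + 9/8x_3^3 - 35/4x_3^2 - 2x_3 → 7x_1 + 9/8x_3^3 - 357/40x_3^2 + 3/10x_3 + 1/5
  leading term x_1: subtract (7)·m_5 from 7x_1 + 9/8x_3^3 - 357/40x_3^2 + 3/10x_3 + 1/5 → 8/5x_2 + 9/8x_3^3 - 357/40x_3^2 + 17/10x_3 - 91/5
  leading term x_2: subtract (35/4)·m_6 from 8/5x_2 + 9/8x_3^3 - 357/40x_3^2 + 17/10x_3 - 91/5 → 9/8x_3^3 + 3/40x_3^2 + 23/10x_3 + 1/5
  leading term x_3^3: no divisor's leading term divides it; move 9/8x_3^3 to the remainder.
  leading term x_3^2: no divisor's leading term divides it; move 3/40x_3^2 to the remainder.
  leading term x_3: no divisor's leading term divides it; move 23/10x_3 to the remainder.
  leading term 1: no divisor's leading term divides it; move 1/5 to the remainder.
  remainder 9/8x_3^3 + 3/40x_3^2 + 23/10x_3 + 1/5 ≠ 0; add m_7 = 9/8x_3^3 + 3/40x_3^2 + 23/10x_3 + 1/5 to the basis.

The other S-polynomials (S(g_1,g_2), S(g_1,g_3), S(g_2,g_3), S(g_3,r), S(g_1,m_5), S(g_2,m_5), S(g_3,m_5), S(r,m_5), S(g_2,m_6), S(g_3,m_6), S(r,m_6), S(m_5,m_6), S(g_1,m_7), S(g_2,m_7), S(g_3,m_7), S(r,m_7), S(m_5,m_7), S(m_6,m_7)) all reduce to 0 modulo the current basis, so we have a Gröbner basis.
Inter-reduce: drop elements whose leading term is divisible by another's, tail-reduce, and make monic.
Reduced Gröbner basis: {x_1 - 9/7x_3^2 - 2/7x_3, x_2 - 45/8x_3^2 - 3/8x_3 - 23/2, x_3^3 + 1/15x_3^2 + 92/45x_3 + 8/45}.
The reduced Gröbner basis of I + (p) is {x_1 - 9/7x_3^2 - 2/7x_3, x_2 - 45/8x_3^2 - 3/8x_3 - 23/2, x_3^3 + 1/15x_3^2 + 92/45x_3 + 8/45} ≠ {1}, a proper ideal, so the enlarged system stays consistent: p is independent of I, with normal form 35/4x_1x_3 - 7/4x_3^2 + 23x_3 + 2.

Ideal membership is decidable via reduction modulo a Gröbner basis.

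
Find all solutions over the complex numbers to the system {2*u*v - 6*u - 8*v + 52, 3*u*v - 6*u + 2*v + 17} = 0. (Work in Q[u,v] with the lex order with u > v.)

{(40/3, 3/2), (-3, 5)}

Compute a lex Gröbner basis by Buchberger's algorithm.
f_1 = 2*u*v - 6*u - 8*v + 52, LT = u*v.
f_2 = 3*u*v - 6*u + 2*v + 17, LT = u*v.

S(f_1,f_2): lcm = u*v. S = -u - 14/3*v + 61/3.
  leading term u: no divisor's leading term divides it; move -u to the remainder.
  leading term v: no divisor's leading term divides it; move -14/3*v to the remainder.
  leading term 1: no divisor's leading term divides it; move 61/3 to the remainder.
  remainder -u - 14/3*v + 61/3 ≠ 0; add h_3 = -u - 14/3*v + 61/3 to the basis.

S(f_1,h_3): lcm = u*v. S = -3*u - 14/3*v**2 + 49/3*v + 26.
  leading term u: subtract (3)·h_3 from -3*u - 14/3*v**2 + 49/3*v + 26 → -14/3*v**2 + 91/3*v - 35
  leading term v**2: no divisor's leading term divides it; move -14/3*v**2 to the remainder.
  leading term v: no divisor's leading term divides it; move 91/3*v to the remainder.
  leading term 1: no divisor's leading term divides it; move -35 to the remainder.
  remainder -14/3*v**2 + 91/3*v - 35 ≠ 0; add h_4 = -14/3*v**2 + 91/3*v - 35 to the basis.

S(f_2,h_3): lcm = u*v. S = -2*u - 14/3*v**2 + 21*v + 17/3.
  leading term u: subtract (2)·h_3 from -2*u - 14/3*v**2 + 21*v + 17/3 → -14/3*v**2 + 91/3*v - 35
  leading term v**2: subtract (1)·h_4 from -14/3*v**2 + 91/3*v - 35 → 0
  remainder 0.

S(f_1,h_4): lcm = u*v**2. S = 7/2*u*v - 15/2*u - 4*v**2 + 26*v.
  leading term u*v: subtract (7/4)·f_1 from 7/2*u*v - 15/2*u - 4*v**2 + 26*v → 3*u - 4*v**2 + 40*v - 91
  leading term u: subtract (-3)·h_3 from 3*u - 4*v**2 + 40*v - 91 → -4*v**2 + 26*v - 30
  leading term v**2: subtract (6/7)·h_4 from -4*v**2 + 26*v - 30 → 0
  remainder 0.

S(f_2,h_4): lcm = u*v**2. S = 9/2*u*v - 15/2*u + 2/3*v**2 + 17/3*v.
  leading term u*v: subtract (9/4)·f_1 from 9/2*u*v - 15/2*u + 2/3*v**2 + 17/3*v → 6*u + 2/3*v**2 + 71/3*v - 117
  leading term u: subtract (-6)·h_3 from 6*u + 2/3*v**2 + 71/3*v - 117 → 2/3*v**2 - 13/3*v + 5
  leading term v**2: subtract (-1/7)·h_4 from 2/3*v**2 - 13/3*v + 5 → 0
  remainder 0.

S(h_3,h_4): leading monomials are coprime, so the S-polynomial reduces to 0 (Buchberger's first criterion).
Every S-polynomial of the final basis reduces to 0, so we have a Gröbner basis.
Inter-reduce: drop elements whose leading term is divisible by another's, tail-reduce, and make monic.
Reduced Gröbner basis: {u + 14/3*v - 61/3, v**2 - 13/2*v + 15/2}.

A lex Gröbner basis eliminates variables successively. Here v**2 - 13/2*v + 15/2 depends only on v, with roots {3/2, 5}; lifting each root through the earlier basis elements recovers the full solutions.
  v = 3/2: the earlier basis element becomes u - 40/3 = 0, giving u = 40/3 — point (40/3, 3/2).
  v = 5: the earlier basis element becomes u + 3 = 0, giving u = -3 — point (-3, 5).
Check: every point annihilates each of the original generators.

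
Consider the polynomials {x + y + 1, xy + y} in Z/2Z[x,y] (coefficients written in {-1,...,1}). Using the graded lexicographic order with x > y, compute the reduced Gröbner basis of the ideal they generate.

f_1 = x + y + 1, LT = x.
f_2 = xy + y, LT = xy.

S(f_1,f_2): lcm = xy. S = y^2.
  leading term y^2: no divisor's leading term divides it; move y^2 to the remainder.
  remainder y^2 ≠ 0; add g_3 = y^2 to the basis.

The other S-polynomials (S(f_1,g_3), S(f_2,g_3)) all reduce to 0 modulo the current basis, so we have a Gröbner basis.
Inter-reduce: drop elements whose leading term is divisible by another's, tail-reduce, and make monic.

G = {y^2, x + y + 1}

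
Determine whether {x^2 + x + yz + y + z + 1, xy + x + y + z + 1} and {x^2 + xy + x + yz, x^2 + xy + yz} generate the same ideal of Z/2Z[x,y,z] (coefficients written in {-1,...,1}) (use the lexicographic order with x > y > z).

Since reduced Gröbner bases are canonical representatives of ideals under a given ordering, it suffices to compute and compare them.
Buchberger on the first generating set:
f_1 = x^2 + x + yz + y + z + 1, LT = x^2.
f_2 = xy + x + y + z + 1, LT = xy.

S(f_1,f_2): lcm = x^2y. S = x^2 + xz + x + y^2z + y^2 + yz + y.
  leading term x^2: subtract (1)·f_1 from x^2 + xz + x + y^2z + y^2 + yz + y → xz + y^2z + y^2 + z + 1
  leading term xz: no divisor's leading term divides it; move xz to the remainder.
  leading term y^2z: no divisor's leading term divides it; move y^2z to the remainder.
  leading term y^2: no divisor's leading term divides it; move y^2 to the remainder.
  leading term z: no divisor's leading term divides it; move z to the remainder.
  leading term 1: no divisor's leading term divides it; move 1 to the remainder.
  remainder xz + y^2z + y^2 + z + 1 ≠ 0; add g_3 = xz + y^2z + y^2 + z + 1 to the basis.

S(f_2,g_3): lcm = xyz. S = xz + y^3z + y^3 + y + z^2 + z.
  leading term xz: subtract (1)·g_3 from xz + y^3z + y^3 + y + z^2 + z → y^3z + y^3 + y^2z + y^2 + y + z^2 + 1
  leading term y^3z: no divisor's leading term divides it; move y^3z to the remainder.
  leading term y^3: no divisor's leading term divides it; move y^3 to the remainder.
  leading term y^2z: no divisor's leading term divides it; move y^2z to the remainder.
  leading term y^2: no divisor's leading term divides it; move y^2 to the remainder.
  leading term y: no divisor's leading term divides it; move y to the remainder.
  leading term z^2: no divisor's leading term divides it; move z^2 to the remainder.
  leading term 1: no divisor's leading term divides it; move 1 to the remainder.
  remainder y^3z + y^3 + y^2z + y^2 + y + z^2 + 1 ≠ 0; add g_4 = y^3z + y^3 + y^2z + y^2 + y + z^2 + 1 to the basis.

The other S-polynomials (S(f_1,g_3), S(f_1,g_4), S(f_2,g_4), S(g_3,g_4)) all reduce to 0 modulo the current basis, so we have a Gröbner basis.
Inter-reduce: drop elements whose leading term is divisible by another's, tail-reduce, and make monic.
Reduced Gröbner basis: {x^2 + x + yz + y + z + 1, xy + x + y + z + 1, xz + y^2z + y^2 + z + 1, y^3z + y^3 + y^2z + y^2 + y + z^2 + 1}.

Buchberger on the second generating set:
h_1 = x^2 + xy + x + yz, LT = x^2.
h_2 = x^2 + xy + yz, LT = x^2.

S(h_1,h_2): lcm = x^2. S = x.
  leading term x: no divisor's leading term divides it; move x to the remainder.
  remainder x ≠ 0; add k_3 = x to the basis.

S(h_1,k_3): lcm = x^2. S = xy + x + yz.
  leading term xy: subtract (y)·k_3 from xy + x + yz → x + yz
  leading term x: subtract (1)·k_3 from x + yz → yz
  leading term yz: no divisor's leading term divides it; move yz to the remainder.
  remainder yz ≠ 0; add k_4 = yz to the basis.

The other S-polynomials (S(h_2,k_3), S(h_1,k_4), S(h_2,k_4), S(k_3,k_4)) all reduce to 0 modulo the current basis, so we have a Gröbner basis.
Inter-reduce: drop elements whose leading term is divisible by another's, tail-reduce, and make monic.
Reduced Gröbner basis: {x, yz}.

Since the reduced bases disagree, the two ideals are not the same.
The same test decides containment: I ⊆ J iff every generator of I reduces to 0 modulo a Gröbner basis of J.

No, the ideals differ.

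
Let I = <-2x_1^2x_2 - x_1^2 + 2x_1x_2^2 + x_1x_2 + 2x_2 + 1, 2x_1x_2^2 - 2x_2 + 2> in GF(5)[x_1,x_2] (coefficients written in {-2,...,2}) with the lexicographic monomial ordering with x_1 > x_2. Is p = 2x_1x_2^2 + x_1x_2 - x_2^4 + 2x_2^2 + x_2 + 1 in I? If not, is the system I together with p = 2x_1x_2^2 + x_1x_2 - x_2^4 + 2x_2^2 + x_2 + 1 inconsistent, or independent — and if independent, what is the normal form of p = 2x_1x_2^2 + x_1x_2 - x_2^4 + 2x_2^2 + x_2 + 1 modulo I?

2x_1x_2^2 + x_1x_2 - x_2^4 + 2x_2^2 + x_2 + 1 lies in I (it reduces to 0).

First compute the reduced Gröbner basis of I by Buchberger's algorithm.
f_1 = -2x_1^2x_2 - x_1^2 + 2x_1x_2^2 + x_1x_2 + 2x_2 + 1, LT = x_1^2x_2.
f_2 = 2x_1x_2^2 - 2x_2 + 2, LT = x_1x_2^2.

S(f_1,f_2): lcm = x_1^2x_2^2. S = -2x_1^2x_2 - x_1x_2^3 + 2x_1x_2^2 + x_1x_2 - x_1 - x_2^2 + 2x_2.
  leading term x_1^2x_2: subtract (1)·f_1 from -2x_1^2x_2 - x_1x_2^3 + 2x_1x_2^2 + x_1x_2 - x_1 - x_2^2 + 2x_2 → x_1^2 - x_1x_2^3 - x_1 - x_2^2 - 1
  leading term x_1^2: no divisor's leading term divides it; move x_1^2 to the remainder.
  leading term x_1x_2^3: subtract (2x_2)·f_2 from -x_1x_2^3 - x_1 - x_2^2 - 1 → -x_1 - 2x_2^2 + x_2 - 1
  leading term x_1: no divisor's leading term divides it; move -x_1 to the remainder.
  leading term x_2^2: no divisor's leading term divides it; move -2x_2^2 to the remainder.
  leading term x_2: no divisor's leading term divides it; move x_2 to the remainder.
  leading term 1: no divisor's leading term divides it; move -1 to the remainder.
  remainder x_1^2 - x_1 - 2x_2^2 + x_2 - 1 ≠ 0; add h_3 = x_1^2 - x_1 - 2x_2^2 + x_2 - 1 to the basis.

S(f_1,h_3): lcm = x_1^2x_2. S = -2x_1^2 - x_1x_2^2 - 2x_1x_2 + 2x_2^3 - x_2^2 + 2.
  leading term x_1^2: subtract (-2)·h_3 from -2x_1^2 - x_1x_2^2 - 2x_1x_2 + 2x_2^3 - x_2^2 + 2 → -x_1x_2^2 - 2x_1x_2 - 2x_1 + 2x_2^3 + 2x_2
  leading term x_1x_2^2: subtract (2)·f_2 from -x_1x_2^2 - 2x_1x_2 - 2x_1 + 2x_2^3 + 2x_2 → -2x_1x_2 - 2x_1 + 2x_2^3 + x_2 + 1
  leading term x_1x_2: no divisor's leading term divides it; move -2x_1x_2 to the remainder.
  leading term x_1: no divisor's leading term divides it; move -2x_1 to the remainder.
  leading term x_2^3: no divisor's leading term divides it; move 2x_2^3 to the remainder.
  leading term x_2: no divisor's leading term divides it; move x_2 to the remainder.
  leading term 1: no divisor's leading term divides it; move 1 to the remainder.
  remainder -2x_1x_2 - 2x_1 + 2x_2^3 + x_2 + 1 ≠ 0; add h_4 = -2x_1x_2 - 2x_1 + 2x_2^3 + x_2 + 1 to the basis.

S(f_2,h_3): lcm = x_1^2x_2^2. S = x_1x_2^2 - x_1x_2 + x_1 + 2x_2^4 - x_2^3 + x_2^2.
  leading term x_1x_2^2: subtract (-2)·f_2 from x_1x_2^2 - x_1x_2 + x_1 + 2x_2^4 - x_2^3 + x_2^2 → -x_1x_2 + x_1 + 2x_2^4 - x_2^3 + x_2^2 + x_2 - 1
  leading term x_1x_2: subtract (-2)·h_4 from -x_1x_2 + x_1 + 2x_2^4 - x_2^3 + x_2^2 + x_2 - 1 → 2x_1 + 2x_2^4 - 2x_2^3 + x_2^2 - 2x_2 + 1
  leading term x_1: no divisor's leading term divides it; move 2x_1 to the remainder.
  leading term x_2^4: no divisor's leading term divides it; move 2x_2^4 to the remainder.
  leading term x_2^3: no divisor's leading term divides it; move -2x_2^3 to the remainder.
  leading term x_2^2: no divisor's leading term divides it; move x_2^2 to the remainder.
  leading term x_2: no divisor's leading term divides it; move -2x_2 to the remainder.
  leading term 1: no divisor's leading term divides it; move 1 to the remainder.
  remainder 2x_1 + 2x_2^4 - 2x_2^3 + x_2^2 - 2x_2 + 1 ≠ 0; add h_5 = 2x_1 + 2x_2^4 - 2x_2^3 + x_2^2 - 2x_2 + 1 to the basis.

S(f_2,h_5): lcm = x_1x_2^2. S = -x_2^6 + x_2^5 + 2x_2^4 + x_2^3 + 2x_2^2 - x_2 + 1.
  leading term x_2^6: no divisor's leading term divides it; move -x_2^6 to the remainder.
  leading term x_2^5: no divisor's leading term divides it; move x_2^5 to the remainder.
  leading term x_2^4: no divisor's leading term divides it; move 2x_2^4 to the remainder.
  leading term x_2^3: no divisor's leading term divides it; move x_2^3 to the remainder.
  leading term x_2^2: no divisor's leading term divides it; move 2x_2^2 to the remainder.
  leading term x_2: no divisor's leading term divides it; move -x_2 to the remainder.
  leading term 1: no divisor's leading term divides it; move 1 to the remainder.
  remainder -x_2^6 + x_2^5 + 2x_2^4 + x_2^3 + 2x_2^2 - x_2 + 1 ≠ 0; add h_6 = -x_2^6 + x_2^5 + 2x_2^4 + x_2^3 + 2x_2^2 - x_2 + 1 to the basis.

S(h_4,h_5): lcm = x_1x_2. S = x_1 - x_2^5 + x_2^4 + x_2^3 + x_2^2 - x_2 + 2.
  leading term x_1: subtract (-2)·h_5 from x_1 - x_2^5 + x_2^4 + x_2^3 + x_2^2 - x_2 + 2 → -x_2^5 + 2x_2^3 - 2x_2^2 - 1
  leading term x_2^5: no divisor's leading term divides it; move -x_2^5 to the remainder.
  leading term x_2^3: no divisor's leading term divides it; move 2x_2^3 to the remainder.
  leading term x_2^2: no divisor's leading term divides it; move -2x_2^2 to the remainder.
  leading term 1: no divisor's leading term divides it; move -1 to the remainder.
  remainder -x_2^5 + 2x_2^3 - 2x_2^2 - 1 ≠ 0; add h_7 = -x_2^5 + 2x_2^3 - 2x_2^2 - 1 to the basis.

The other S-polynomials (S(f_1,h_4), S(f_2,h_4), S(h_3,h_4), S(f_1,h_5), S(h_3,h_5), S(f_1,h_6), S(f_2,h_6), S(h_3,h_6), S(h_4,h_6), S(h_5,h_6), S(f_1,h_7), S(f_2,h_7), S(h_3,h_7), S(h_4,h_7), S(h_5,h_7), S(h_6,h_7)) all reduce to 0 modulo the current basis, so we have a Gröbner basis.
Inter-reduce: drop elements whose leading term is divisible by another's, tail-reduce, and make monic.
Reduced Gröbner basis: {x_1 + x_2^4 - x_2^3 - 2x_2^2 - x_2 - 2, x_2^5 - 2x_2^3 + 2x_2^2 + 1}.
Label its elements g_1 = x_1 + x_2^4 - x_2^3 - 2x_2^2 - x_2 - 2, g_2 = x_2^5 - 2x_2^3 + 2x_2^2 + 1.

Reduce p = 2x_1x_2^2 + x_1x_2 - x_2^4 + 2x_2^2 + x_2 + 1 modulo G:
  leading term x_1x_2^2: subtract (2x_2^2)·g_1 from 2x_1x_2^2 + x_1x_2 - x_2^4 + 2x_2^2 + x_2 + 1 → x_1x_2 - 2x_2^6 + 2x_2^5 - 2x_2^4 + 2x_2^3 + x_2^2 + x_2 + 1
  leading term x_1x_2: subtract (x_2)·g_1 from x_1x_2 - 2x_2^6 + 2x_2^5 - 2x_2^4 + 2x_2^3 + x_2^2 + x_2 + 1 → -2x_2^6 + x_2^5 - x_2^4 - x_2^3 + 2x_2^2 - 2x_2 + 1
  leading term x_2^6: subtract (-2x_2)·g_2 from -2x_2^6 + x_2^5 - x_2^4 - x_2^3 + 2x_2^2 - 2x_2 + 1 → x_2^5 - 2x_2^3 + 2x_2^2 + 1
  leading term x_2^5: subtract (1)·g_2 from x_2^5 - 2x_2^3 + 2x_2^2 + 1 → 0
  normal form = 0.
Since the normal form is 0, p ∈ I.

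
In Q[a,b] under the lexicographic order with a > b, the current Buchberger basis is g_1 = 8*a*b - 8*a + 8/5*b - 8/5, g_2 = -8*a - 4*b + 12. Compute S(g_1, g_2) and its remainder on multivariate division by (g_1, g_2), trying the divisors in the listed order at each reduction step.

lcm(LM(g_1), LM(g_2)) = a*b.
S = (lcm/LT(g_1))·g_1 − (lcm/LT(g_2))·g_2 = -a - 1/2*b**2 + 17/10*b - 1/5.
Reduce S modulo (g_1, g_2) in that order:
  leading term a: subtract (1/8)·g_2 from -a - 1/2*b**2 + 17/10*b - 1/5 → -1/2*b**2 + 11/5*b - 17/10
  leading term b**2: no divisor's leading term divides it; move -1/2*b**2 to the remainder.
  leading term b: no divisor's leading term divides it; move 11/5*b to the remainder.
  leading term 1: no divisor's leading term divides it; move -17/10 to the remainder.
The remainder -1/2*b**2 + 11/5*b - 17/10 is nonzero, so it would be added as the next basis element.

S(g_1, g_2) = -a - 1/2*b**2 + 17/10*b - 1/5; remainder on division = -1/2*b**2 + 11/5*b - 17/10.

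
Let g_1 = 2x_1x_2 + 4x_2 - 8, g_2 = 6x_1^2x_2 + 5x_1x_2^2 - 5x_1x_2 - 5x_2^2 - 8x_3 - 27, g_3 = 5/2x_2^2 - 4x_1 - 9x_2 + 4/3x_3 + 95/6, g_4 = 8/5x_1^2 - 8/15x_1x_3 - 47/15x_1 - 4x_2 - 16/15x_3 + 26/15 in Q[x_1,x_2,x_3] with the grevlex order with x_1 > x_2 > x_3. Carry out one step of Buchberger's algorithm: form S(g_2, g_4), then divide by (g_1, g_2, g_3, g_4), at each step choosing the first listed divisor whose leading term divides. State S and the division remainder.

S(g_2, g_4) = 5/6x_1x_2^2 + 1/3x_1x_2x_3 + 9/8x_1x_2 + 5/3x_2^2 + 2/3x_2x_3 - 13/12x_2 - 4/3x_3 - 9/2; remainder on division = 0.

lcm(LM(g_2), LM(g_4)) = x_1^2x_2.
S = (lcm/LT(g_2))·g_2 − (lcm/LT(g_4))·g_4 = 5/6x_1x_2^2 + 1/3x_1x_2x_3 + 9/8x_1x_2 + 5/3x_2^2 + 2/3x_2x_3 - 13/12x_2 - 4/3x_3 - 9/2.
Reduce S modulo (g_1, g_2, g_3, g_4) in that order:
  leading term x_1x_2^2: subtract (5/12x_2)·g_1 from 5/6x_1x_2^2 + 1/3x_1x_2x_3 + 9/8x_1x_2 + 5/3x_2^2 + 2/3x_2x_3 - 13/12x_2 - 4/3x_3 - 9/2 → 1/3x_1x_2x_3 + 9/8x_1x_2 + 2/3x_2x_3 + 9/4x_2 - 4/3x_3 - 9/2
  leading term x_1x_2x_3: subtract (1/6x_3)·g_1 from 1/3x_1x_2x_3 + 9/8x_1x_2 + 2/3x_2x_3 + 9/4x_2 - 4/3x_3 - 9/2 → 9/8x_1x_2 + 9/4x_2 - 9/2
  leading term x_1x_2: subtract (9/16)·g_1 from 9/8x_1x_2 + 9/4x_2 - 9/2 → 0
The remainder is 0, so this S-polynomial contributes no new basis element.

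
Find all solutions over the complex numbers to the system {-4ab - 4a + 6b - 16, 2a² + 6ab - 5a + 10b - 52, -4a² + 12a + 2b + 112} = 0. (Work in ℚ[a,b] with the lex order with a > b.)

Compute a lex Gröbner basis by Buchberger's algorithm.
f_1 = -4ab - 4a + 6b - 16, LT = ab.
f_2 = 2a² + 6ab - 5a + 10b - 52, LT = a².
f_3 = -4a² + 12a + 2b + 112, LT = a².

S(f_1,f_2): lcm = a²b. S = a² - 3ab² + ab + 4a - 5b² + 26b.
  leading term a²: subtract (½)·f_2 from a² - 3ab² + ab + 4a - 5b² + 26b → -3ab² - 2ab + 13/2a - 5b² + 21b + 26
  leading term ab²: subtract (¾b)·f_1 from -3ab² - 2ab + 13/2a - 5b² + 21b + 26 → ab + 13/2a - 19/2b² + 33b + 26
  leading term ab: subtract (-¼)·f_1 from ab + 13/2a - 19/2b² + 33b + 26 → 11/2a - 19/2b² + 69/2b + 22
  leading term a: no divisor's leading term divides it; move 11/2a to the remainder.
  leading term b²: no divisor's leading term divides it; move -19/2b² to the remainder.
  leading term b: no divisor's leading term divides it; move 69/2b to the remainder.
  leading term 1: no divisor's leading term divides it; move 22 to the remainder.
  remainder 11/2a - 19/2b² + 69/2b + 22 ≠ 0; add h_4 = 11/2a - 19/2b² + 69/2b + 22 to the basis.

S(f_1,f_3): lcm = a²b. S = a² + 3/2ab + 4a + ½b² + 28b.
  leading term a²: subtract (½)·f_2 from a² + 3/2ab + 4a + ½b² + 28b → -3/2ab + 13/2a + ½b² + 23b + 26
  leading term ab: subtract (⅜)·f_1 from -3/2ab + 13/2a + ½b² + 23b + 26 → 8a + ½b² + 83/4b + 32
  leading term a: subtract (16/11)·h_4 from 8a + ½b² + 83/4b + 32 → 315/22b² - 1295/44b
  leading term b²: no divisor's leading term divides it; move 315/22b² to the remainder.
  leading term b: no divisor's leading term divides it; move -1295/44b to the remainder.
  remainder 315/22b² - 1295/44b ≠ 0; add h_5 = 315/22b² - 1295/44b to the basis.

S(f_2,f_3): lcm = a². S = 3ab + ½a + 11/2b + 2.
  leading term ab: subtract (-¾)·f_1 from 3ab + ½a + 11/2b + 2 → -5/2a + 10b - 10
  leading term a: subtract (-5/11)·h_4 from -5/2a + 10b - 10 → -95/22b² + 565/22b
  leading term b²: subtract (-19/63)·h_5 from -95/22b² + 565/22b → 605/36b
  leading term b: no divisor's leading term divides it; move 605/36b to the remainder.
  remainder 605/36b ≠ 0; add h_6 = 605/36b to the basis.

The other S-polynomials (S(f_1,h_4), S(f_2,h_4), S(f_3,h_4), S(f_1,h_5), S(f_2,h_5), S(f_3,h_5), S(h_4,h_5), S(f_1,h_6), S(f_2,h_6), S(f_3,h_6), S(h_4,h_6), S(h_5,h_6)) all reduce to 0 modulo the current basis, so we have a Gröbner basis.
Inter-reduce: drop elements whose leading term is divisible by another's, tail-reduce, and make monic.
Reduced Gröbner basis: {a + 4, b}.

Since the basis is lex-ordered, b is univariate in b. Its roots are {0}. Back-substituting each root into the other basis elements fixes the other coordinates.
  b = 0: the earlier basis element becomes a + 4 = 0, giving a = -4 — point (-4, 0).
Each listed point satisfies every original equation (direct substitution).

{(-4, 0)}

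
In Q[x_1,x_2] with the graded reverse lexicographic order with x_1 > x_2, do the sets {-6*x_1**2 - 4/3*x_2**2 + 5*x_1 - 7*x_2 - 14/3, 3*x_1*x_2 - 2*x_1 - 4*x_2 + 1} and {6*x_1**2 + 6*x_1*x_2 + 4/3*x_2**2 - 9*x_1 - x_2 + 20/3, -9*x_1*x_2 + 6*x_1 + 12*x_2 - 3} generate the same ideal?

Yes, the ideals are equal.

For a fixed monomial order, each ideal has a unique reduced Gröbner basis; comparing bases decides equality.
Buchberger on the first generating set:
f_1 = -6*x_1**2 - 4/3*x_2**2 + 5*x_1 - 7*x_2 - 14/3, LT = x_1**2.
f_2 = 3*x_1*x_2 - 2*x_1 - 4*x_2 + 1, LT = x_1*x_2.

S(f_1,f_2): lcm = x_1**2*x_2. S = 2/9*x_2**3 + 2/3*x_1**2 + 1/2*x_1*x_2 + 7/6*x_2**2 - 1/3*x_1 + 7/9*x_2.
  leading term x_2**3: no divisor's leading term divides it; move 2/9*x_2**3 to the remainder.
  leading term x_1**2: subtract (-1/9)·f_1 from 2/3*x_1**2 + 1/2*x_1*x_2 + 7/6*x_2**2 - 1/3*x_1 + 7/9*x_2 → 1/2*x_1*x_2 + 55/54*x_2**2 + 2/9*x_1 - 14/27
  leading term x_1*x_2: subtract (1/6)·f_2 from 1/2*x_1*x_2 + 55/54*x_2**2 + 2/9*x_1 - 14/27 → 55/54*x_2**2 + 5/9*x_1 + 2/3*x_2 - 37/54
  leading term x_2**2: no divisor's leading term divides it; move 55/54*x_2**2 to the remainder.
  leading term x_1: no divisor's leading term divides it; move 5/9*x_1 to the remainder.
  leading term x_2: no divisor's leading term divides it; move 2/3*x_2 to the remainder.
  leading term 1: no divisor's leading term divides it; move -37/54 to the remainder.
  remainder 2/9*x_2**3 + 55/54*x_2**2 + 5/9*x_1 + 2/3*x_2 - 37/54 ≠ 0; add g_3 = 2/9*x_2**3 + 55/54*x_2**2 + 5/9*x_1 + 2/3*x_2 - 37/54 to the basis.

The other S-polynomials (S(f_1,g_3), S(f_2,g_3)) all reduce to 0 modulo the current basis, so we have a Gröbner basis.
Inter-reduce: drop elements whose leading term is divisible by another's, tail-reduce, and make monic.
Reduced Gröbner basis: {x_2**3 + 55/12*x_2**2 + 5/2*x_1 + 3*x_2 - 37/12, x_1**2 + 2/9*x_2**2 - 5/6*x_1 + 7/6*x_2 + 7/9, x_1*x_2 - 2/3*x_1 - 4/3*x_2 + 1/3}.

Buchberger on the second generating set:
h_1 = 6*x_1**2 + 6*x_1*x_2 + 4/3*x_2**2 - 9*x_1 - x_2 + 20/3, LT = x_1**2.
h_2 = -9*x_1*x_2 + 6*x_1 + 12*x_2 - 3, LT = x_1*x_2.

S(h_1,h_2): lcm = x_1**2*x_2. S = x_1*x_2**2 + 2/9*x_2**3 + 2/3*x_1**2 - 1/6*x_1*x_2 - 1/6*x_2**2 - 1/3*x_1 + 10/9*x_2.
  leading term x_1*x_2**2: subtract (-1/9*x_2)·h_2 from x_1*x_2**2 + 2/9*x_2**3 + 2/3*x_1**2 - 1/6*x_1*x_2 - 1/6*x_2**2 - 1/3*x_1 + 10/9*x_2 → 2/9*x_2**3 + 2/3*x_1**2 + 1/2*x_1*x_2 + 7/6*x_2**2 - 1/3*x_1 + 7/9*x_2
  leading term x_2**3: no divisor's leading term divides it; move 2/9*x_2**3 to the remainder.
  leading term x_1**2: subtract (1/9)·h_1 from 2/3*x_1**2 + 1/2*x_1*x_2 + 7/6*x_2**2 - 1/3*x_1 + 7/9*x_2 → -1/6*x_1*x_2 + 55/54*x_2**2 + 2/3*x_1 + 8/9*x_2 - 20/27
  leading term x_1*x_2: subtract (1/54)·h_2 from -1/6*x_1*x_2 + 55/54*x_2**2 + 2/3*x_1 + 8/9*x_2 - 20/27 → 55/54*x_2**2 + 5/9*x_1 + 2/3*x_2 - 37/54
  leading term x_2**2: no divisor's leading term divides it; move 55/54*x_2**2 to the remainder.
  leading term x_1: no divisor's leading term divides it; move 5/9*x_1 to the remainder.
  leading term x_2: no divisor's leading term divides it; move 2/3*x_2 to the remainder.
  leading term 1: no divisor's leading term divides it; move -37/54 to the remainder.
  remainder 2/9*x_2**3 + 55/54*x_2**2 + 5/9*x_1 + 2/3*x_2 - 37/54 ≠ 0; add k_3 = 2/9*x_2**3 + 55/54*x_2**2 + 5/9*x_1 + 2/3*x_2 - 37/54 to the basis.

The other S-polynomials (S(h_1,k_3), S(h_2,k_3)) all reduce to 0 modulo the current basis, so we have a Gröbner basis.
Inter-reduce: drop elements whose leading term is divisible by another's, tail-reduce, and make monic.
Reduced Gröbner basis: {x_2**3 + 55/12*x_2**2 + 5/2*x_1 + 3*x_2 - 37/12, x_1**2 + 2/9*x_2**2 - 5/6*x_1 + 7/6*x_2 + 7/9, x_1*x_2 - 2/3*x_1 - 4/3*x_2 + 1/3}.

Same reduced basis, so the two generating sets span the same ideal.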